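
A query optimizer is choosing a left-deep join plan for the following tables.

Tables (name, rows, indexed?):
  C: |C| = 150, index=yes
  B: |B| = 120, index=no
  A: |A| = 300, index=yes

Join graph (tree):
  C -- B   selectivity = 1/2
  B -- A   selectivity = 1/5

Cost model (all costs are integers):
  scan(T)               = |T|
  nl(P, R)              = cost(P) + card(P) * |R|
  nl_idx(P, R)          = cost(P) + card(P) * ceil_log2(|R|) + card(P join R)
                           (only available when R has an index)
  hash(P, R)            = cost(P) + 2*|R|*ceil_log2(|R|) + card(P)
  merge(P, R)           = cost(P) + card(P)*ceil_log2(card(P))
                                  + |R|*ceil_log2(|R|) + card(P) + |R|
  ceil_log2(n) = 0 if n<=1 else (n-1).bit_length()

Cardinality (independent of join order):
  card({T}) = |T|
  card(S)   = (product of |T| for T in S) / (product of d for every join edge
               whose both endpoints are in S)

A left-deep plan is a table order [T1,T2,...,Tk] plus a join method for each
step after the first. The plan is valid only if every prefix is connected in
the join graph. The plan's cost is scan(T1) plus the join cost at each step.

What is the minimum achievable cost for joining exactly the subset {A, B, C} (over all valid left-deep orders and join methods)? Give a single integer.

11880

Selinger DP over subsets of {A,B,C}:
  {C}: scan cost=150, card=150
  {B}: scan cost=120, card=120
  {A}: scan cost=300, card=300
  {BC}: card=9000; try (B,hash)→1980, (C,merge)→2430, (B,merge)→2460, (C,hash)→2640, (C,nl_idx)→10080, (C,nl)→18120 …(+1); best=1980 via (B,hash)
  {AB}: card=7200; try (B,hash)→2280, (A,merge)→4080, (B,merge)→4260, (A,hash)→5640, (A,nl_idx)→8400, (A,nl)→36120 …(+1); best=2280 via (B,hash)
  {ABC}: card=540000; try (C,hash)→11880, (A,hash)→16380, (C,merge)→104430, (A,merge)→139980, (C,nl_idx)→599880, (A,nl_idx)→622980 …(+2); best=11880 via (C,hash)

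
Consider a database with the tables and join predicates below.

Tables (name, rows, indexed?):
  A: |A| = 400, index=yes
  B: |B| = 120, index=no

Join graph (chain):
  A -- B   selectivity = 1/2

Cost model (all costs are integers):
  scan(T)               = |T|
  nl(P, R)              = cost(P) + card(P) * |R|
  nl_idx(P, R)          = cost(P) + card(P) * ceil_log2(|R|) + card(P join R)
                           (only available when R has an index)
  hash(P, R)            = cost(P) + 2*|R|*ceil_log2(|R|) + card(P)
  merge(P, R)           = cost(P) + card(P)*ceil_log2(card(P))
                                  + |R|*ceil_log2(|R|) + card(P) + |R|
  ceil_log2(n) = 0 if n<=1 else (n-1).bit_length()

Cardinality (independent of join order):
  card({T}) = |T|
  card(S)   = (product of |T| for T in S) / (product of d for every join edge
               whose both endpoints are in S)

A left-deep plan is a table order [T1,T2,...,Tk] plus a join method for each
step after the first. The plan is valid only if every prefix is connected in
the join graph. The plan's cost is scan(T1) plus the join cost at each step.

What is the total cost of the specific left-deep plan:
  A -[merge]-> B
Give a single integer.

5360

step 1: scan A: cost=400, card=400
step 2: join B via merge
    card(P join B) = 400*120/(2) = 24000
    cost = 400 + 400*9 + 120*7 + 400 + 120 = 5360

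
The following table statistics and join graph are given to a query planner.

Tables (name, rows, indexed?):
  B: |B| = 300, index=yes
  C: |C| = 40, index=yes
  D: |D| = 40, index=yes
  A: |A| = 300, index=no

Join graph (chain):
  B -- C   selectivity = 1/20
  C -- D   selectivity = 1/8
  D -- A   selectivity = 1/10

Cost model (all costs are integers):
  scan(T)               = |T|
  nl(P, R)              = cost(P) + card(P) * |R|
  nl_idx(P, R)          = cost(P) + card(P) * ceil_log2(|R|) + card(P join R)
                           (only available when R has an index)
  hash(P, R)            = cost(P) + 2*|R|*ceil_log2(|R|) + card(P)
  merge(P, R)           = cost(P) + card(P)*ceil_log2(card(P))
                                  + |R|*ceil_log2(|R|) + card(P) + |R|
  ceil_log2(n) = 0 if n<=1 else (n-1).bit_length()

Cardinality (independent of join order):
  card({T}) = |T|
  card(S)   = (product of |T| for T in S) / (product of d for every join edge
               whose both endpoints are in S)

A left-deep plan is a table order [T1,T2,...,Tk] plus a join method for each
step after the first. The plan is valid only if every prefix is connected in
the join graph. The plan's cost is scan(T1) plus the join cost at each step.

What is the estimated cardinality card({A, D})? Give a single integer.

1200

Tables in S: A(300), D(40)
Edges inside S: D-A(d=10)
numerator = 300 * 40 = 12000
denominator = 10 = 10
card(S) = 12000 / 10 = 1200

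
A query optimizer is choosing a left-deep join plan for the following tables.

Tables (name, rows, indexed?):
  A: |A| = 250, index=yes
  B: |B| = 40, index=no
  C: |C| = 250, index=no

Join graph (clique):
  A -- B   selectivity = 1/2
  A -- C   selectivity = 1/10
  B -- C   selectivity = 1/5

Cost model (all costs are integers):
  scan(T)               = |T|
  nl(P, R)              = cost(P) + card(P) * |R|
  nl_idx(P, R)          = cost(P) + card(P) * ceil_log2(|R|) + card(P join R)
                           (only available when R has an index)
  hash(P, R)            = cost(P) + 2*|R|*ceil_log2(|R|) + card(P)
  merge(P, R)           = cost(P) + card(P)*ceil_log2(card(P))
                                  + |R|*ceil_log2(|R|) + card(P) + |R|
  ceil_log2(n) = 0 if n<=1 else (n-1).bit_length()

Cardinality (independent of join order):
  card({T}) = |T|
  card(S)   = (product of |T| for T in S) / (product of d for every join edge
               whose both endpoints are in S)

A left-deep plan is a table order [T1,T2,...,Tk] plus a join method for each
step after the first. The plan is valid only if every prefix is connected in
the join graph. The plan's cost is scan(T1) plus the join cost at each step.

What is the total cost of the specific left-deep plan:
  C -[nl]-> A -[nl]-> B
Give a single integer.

312750

step 1: scan C: cost=250, card=250
step 2: join A via nl
    card(P join A) = 250*250/(10) = 6250
    cost = 250 + 250*250 = 62750
step 3: join B via nl
    card(P join B) = 6250*40/(2*5) = 25000
    cost = 62750 + 6250*40 = 312750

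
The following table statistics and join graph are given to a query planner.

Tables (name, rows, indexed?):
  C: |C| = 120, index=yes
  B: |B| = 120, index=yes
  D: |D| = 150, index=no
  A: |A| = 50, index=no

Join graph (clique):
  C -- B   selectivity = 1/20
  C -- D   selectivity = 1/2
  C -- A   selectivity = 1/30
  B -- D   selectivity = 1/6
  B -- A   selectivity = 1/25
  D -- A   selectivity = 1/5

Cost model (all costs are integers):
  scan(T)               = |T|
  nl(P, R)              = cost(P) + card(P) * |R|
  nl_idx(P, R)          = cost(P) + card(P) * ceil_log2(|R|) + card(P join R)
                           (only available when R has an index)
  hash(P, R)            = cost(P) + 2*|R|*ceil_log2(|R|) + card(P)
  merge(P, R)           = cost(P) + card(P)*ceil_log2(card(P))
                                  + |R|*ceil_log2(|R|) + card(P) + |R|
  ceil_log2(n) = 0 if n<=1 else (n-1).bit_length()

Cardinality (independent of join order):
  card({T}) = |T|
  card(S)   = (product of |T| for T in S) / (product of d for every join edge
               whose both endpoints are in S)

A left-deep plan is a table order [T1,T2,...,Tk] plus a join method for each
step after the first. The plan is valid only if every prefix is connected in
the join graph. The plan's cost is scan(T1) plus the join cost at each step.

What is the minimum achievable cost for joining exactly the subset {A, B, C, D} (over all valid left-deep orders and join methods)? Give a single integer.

3734

Selinger DP over subsets of {A,B,C,D}:
  {C}: scan cost=120, card=120
  {B}: scan cost=120, card=120
  {D}: scan cost=150, card=150
  {A}: scan cost=50, card=50
  {BC}: card=720; try (C,nl_idx)→1680, (B,nl_idx)→1680, (C,hash)→1920, (B,hash)→1920, (C,merge)→2040, (B,merge)→2040 …(+2); best=1680 via (C,nl_idx)
  {CD}: card=9000; try (C,hash)→1980, (D,merge)→2430, (C,merge)→2460, (D,hash)→2640, (C,nl_idx)→10200, (D,nl)→18120 …(+1); best=1980 via (C,hash)
  {AC}: card=200; try (C,nl_idx)→600, (A,hash)→840, (C,merge)→1360, (A,merge)→1430, (C,hash)→1780, (C,nl)→6050 …(+1); best=600 via (C,nl_idx)
  {BD}: card=3000; try (B,hash)→1980, (D,merge)→2430, (B,merge)→2460, (D,hash)→2640, (B,nl_idx)→4200, (D,nl)→18120 …(+1); best=1980 via (B,hash)
  {AB}: card=240; try (B,nl_idx)→640, (A,hash)→840, (B,merge)→1360, (A,merge)→1430, (B,hash)→1780, (B,nl)→6050 …(+1); best=640 via (B,nl_idx)
  {AD}: card=1500; try (A,hash)→900, (D,merge)→1750, (A,merge)→1850, (D,hash)→2500, (D,nl)→7550, (A,nl)→7650; best=900 via (A,hash)
  {BCD}: card=9000; try (D,hash)→4800, (C,hash)→6660, (D,merge)→10950, (B,hash)→12660, (C,nl_idx)→31980, (C,merge)→41940 …(+5); best=4800 via (D,hash)
  {ABC}: card=48; try (B,nl_idx)→2048, (C,nl_idx)→2368, (B,hash)→2480, (C,hash)→2560, (A,hash)→3000, (B,merge)→3360 …(+5); best=2048 via (B,nl_idx)
  {ACD}: card=3000; try (D,hash)→3200, (D,merge)→3750, (C,hash)→4080, (A,hash)→11580, (C,nl_idx)→14400, (C,merge)→19860 …(+4); best=3200 via (D,hash)
  {ABD}: card=1200; try (D,hash)→3280, (B,hash)→4080, (D,merge)→4150, (A,hash)→5580, (B,nl_idx)→12600, (B,merge)→19860 …(+4); best=3280 via (D,hash)
  {ABCD}: card=120; try (D,merge)→3734, (D,hash)→4496, (C,hash)→6160, (B,hash)→7880, (D,nl)→9248, (C,nl_idx)→11800 …(+8); best=3734 via (D,merge)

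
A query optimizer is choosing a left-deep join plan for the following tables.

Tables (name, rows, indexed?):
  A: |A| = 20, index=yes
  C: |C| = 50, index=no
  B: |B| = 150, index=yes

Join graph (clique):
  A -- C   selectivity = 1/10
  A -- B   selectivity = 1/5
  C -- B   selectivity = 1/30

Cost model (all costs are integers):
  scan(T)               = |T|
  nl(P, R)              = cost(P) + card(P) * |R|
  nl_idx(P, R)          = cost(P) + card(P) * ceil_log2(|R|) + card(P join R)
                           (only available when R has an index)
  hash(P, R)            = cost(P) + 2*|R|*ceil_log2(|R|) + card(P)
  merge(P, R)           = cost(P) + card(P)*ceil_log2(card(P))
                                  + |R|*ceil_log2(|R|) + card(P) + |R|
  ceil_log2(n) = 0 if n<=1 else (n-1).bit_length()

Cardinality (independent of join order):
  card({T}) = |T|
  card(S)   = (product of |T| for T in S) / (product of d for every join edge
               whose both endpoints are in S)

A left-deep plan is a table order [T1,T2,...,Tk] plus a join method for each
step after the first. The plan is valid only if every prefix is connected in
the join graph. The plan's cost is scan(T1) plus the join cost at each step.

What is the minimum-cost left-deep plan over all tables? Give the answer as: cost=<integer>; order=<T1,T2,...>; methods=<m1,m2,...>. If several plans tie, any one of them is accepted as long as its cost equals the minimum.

cost=1150; order=C,B,A; methods=nl_idx,hash

Selinger DP (subsets sized 1..n):
  {A}: scan cost=20, card=20
  {C}: scan cost=50, card=50
  {B}: scan cost=150, card=150
  {AC}: card=100; try (A,hash)→300, (A,nl_idx)→400, (C,merge)→490, (A,merge)→520, (C,hash)→640, (C,nl)→1020 …(+1); best=300 via (A,hash)
  {AB}: card=600; try (A,hash)→500, (B,nl_idx)→780, (B,merge)→1490, (A,nl_idx)→1500, (A,merge)→1620, (B,hash)→2440 …(+2); best=500 via (A,hash)
  {BC}: card=250; try (B,nl_idx)→700, (C,hash)→900, (B,merge)→1750, (C,merge)→1850, (B,hash)→2500, (B,nl)→7550 …(+1); best=700 via (B,nl_idx)
  {ABC}: card=100; try (A,hash)→1150, (B,nl_idx)→1200, (C,hash)→1700, (A,nl_idx)→2050, (B,merge)→2450, (B,hash)→2800 …(+5); best=1150 via (A,hash)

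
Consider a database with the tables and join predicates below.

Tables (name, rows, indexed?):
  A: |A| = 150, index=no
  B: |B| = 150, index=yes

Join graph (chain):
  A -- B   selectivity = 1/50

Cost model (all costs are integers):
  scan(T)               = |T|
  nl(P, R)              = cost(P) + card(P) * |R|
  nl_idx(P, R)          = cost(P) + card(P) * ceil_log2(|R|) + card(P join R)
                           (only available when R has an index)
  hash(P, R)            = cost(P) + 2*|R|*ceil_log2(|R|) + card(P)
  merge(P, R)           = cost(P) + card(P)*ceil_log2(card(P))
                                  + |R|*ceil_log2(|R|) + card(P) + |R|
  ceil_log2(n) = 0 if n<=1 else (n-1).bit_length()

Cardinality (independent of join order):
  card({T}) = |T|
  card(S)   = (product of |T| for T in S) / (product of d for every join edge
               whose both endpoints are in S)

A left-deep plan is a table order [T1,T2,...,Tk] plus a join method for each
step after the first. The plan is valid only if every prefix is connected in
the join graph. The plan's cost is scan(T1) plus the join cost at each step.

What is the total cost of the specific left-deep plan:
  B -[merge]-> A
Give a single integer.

step 1: scan B: cost=150, card=150
step 2: join A via merge
    card(P join A) = 150*150/(50) = 450
    cost = 150 + 150*8 + 150*8 + 150 + 150 = 2850

2850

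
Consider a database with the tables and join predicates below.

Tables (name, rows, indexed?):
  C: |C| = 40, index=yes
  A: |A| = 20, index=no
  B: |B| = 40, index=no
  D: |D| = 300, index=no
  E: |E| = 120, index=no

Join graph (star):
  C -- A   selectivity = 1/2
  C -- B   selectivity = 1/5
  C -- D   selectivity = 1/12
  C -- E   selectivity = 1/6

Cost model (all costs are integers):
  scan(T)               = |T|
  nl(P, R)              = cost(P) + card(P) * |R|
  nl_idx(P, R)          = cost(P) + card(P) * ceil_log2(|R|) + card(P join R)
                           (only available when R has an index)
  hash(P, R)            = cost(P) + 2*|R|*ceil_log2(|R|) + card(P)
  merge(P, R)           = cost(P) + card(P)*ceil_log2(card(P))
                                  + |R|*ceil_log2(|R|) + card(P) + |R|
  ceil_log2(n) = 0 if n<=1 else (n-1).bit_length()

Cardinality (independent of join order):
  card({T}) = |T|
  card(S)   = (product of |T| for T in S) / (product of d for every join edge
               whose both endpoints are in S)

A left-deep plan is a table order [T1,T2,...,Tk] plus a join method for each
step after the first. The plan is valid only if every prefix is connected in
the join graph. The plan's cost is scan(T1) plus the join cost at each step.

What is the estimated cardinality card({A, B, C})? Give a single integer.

Tables in S: A(20), B(40), C(40)
Edges inside S: C-A(d=2), C-B(d=5)
numerator = 20 * 40 * 40 = 32000
denominator = 2 * 5 = 10
card(S) = 32000 / 10 = 3200

3200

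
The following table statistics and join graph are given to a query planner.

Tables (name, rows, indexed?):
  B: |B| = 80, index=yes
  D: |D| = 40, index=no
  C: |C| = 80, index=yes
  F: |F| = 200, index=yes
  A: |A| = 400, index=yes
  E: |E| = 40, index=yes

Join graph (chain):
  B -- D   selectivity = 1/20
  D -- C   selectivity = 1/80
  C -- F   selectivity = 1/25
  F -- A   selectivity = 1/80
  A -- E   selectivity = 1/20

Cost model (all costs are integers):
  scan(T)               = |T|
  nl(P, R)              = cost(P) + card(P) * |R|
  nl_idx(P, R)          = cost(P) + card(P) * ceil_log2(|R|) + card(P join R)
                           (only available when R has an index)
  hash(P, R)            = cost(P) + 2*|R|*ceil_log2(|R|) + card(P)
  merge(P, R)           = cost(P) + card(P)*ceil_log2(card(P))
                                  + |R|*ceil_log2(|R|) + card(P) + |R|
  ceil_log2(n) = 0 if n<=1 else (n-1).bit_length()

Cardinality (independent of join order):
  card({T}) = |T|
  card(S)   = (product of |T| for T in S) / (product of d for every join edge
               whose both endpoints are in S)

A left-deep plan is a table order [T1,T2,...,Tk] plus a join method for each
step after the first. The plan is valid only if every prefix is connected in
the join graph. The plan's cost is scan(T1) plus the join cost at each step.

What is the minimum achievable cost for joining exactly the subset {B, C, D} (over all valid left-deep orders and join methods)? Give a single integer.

Selinger DP over subsets of {B,C,D}:
  {B}: scan cost=80, card=80
  {D}: scan cost=40, card=40
  {C}: scan cost=80, card=80
  {BD}: card=160; try (B,nl_idx)→480, (D,hash)→640, (B,merge)→960, (D,merge)→1000, (B,hash)→1200, (B,nl)→3240 …(+1); best=480 via (B,nl_idx)
  {CD}: card=40; try (C,nl_idx)→360, (D,hash)→640, (C,merge)→960, (D,merge)→1000, (C,hash)→1200, (C,nl)→3240 …(+1); best=360 via (C,nl_idx)
  {BCD}: card=160; try (B,nl_idx)→800, (B,merge)→1280, (B,hash)→1520, (C,hash)→1760, (C,nl_idx)→1760, (C,merge)→2560 …(+2); best=800 via (B,nl_idx)

800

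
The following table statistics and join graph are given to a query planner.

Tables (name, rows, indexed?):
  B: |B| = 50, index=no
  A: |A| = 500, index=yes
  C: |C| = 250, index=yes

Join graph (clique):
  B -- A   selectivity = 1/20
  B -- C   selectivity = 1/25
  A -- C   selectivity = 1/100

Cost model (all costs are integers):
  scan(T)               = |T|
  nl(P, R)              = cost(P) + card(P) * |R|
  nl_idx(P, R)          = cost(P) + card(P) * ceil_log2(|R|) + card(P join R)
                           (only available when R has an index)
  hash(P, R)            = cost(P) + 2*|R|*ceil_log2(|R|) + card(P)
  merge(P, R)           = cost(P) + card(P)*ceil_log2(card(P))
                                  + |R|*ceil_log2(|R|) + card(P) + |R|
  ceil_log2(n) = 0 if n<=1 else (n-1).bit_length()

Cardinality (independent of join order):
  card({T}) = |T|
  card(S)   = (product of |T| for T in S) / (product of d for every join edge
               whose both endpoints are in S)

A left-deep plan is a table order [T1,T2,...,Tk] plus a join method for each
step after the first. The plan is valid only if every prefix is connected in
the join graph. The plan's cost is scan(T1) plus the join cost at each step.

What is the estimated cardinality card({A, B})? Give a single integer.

1250

Tables in S: A(500), B(50)
Edges inside S: B-A(d=20)
numerator = 500 * 50 = 25000
denominator = 20 = 20
card(S) = 25000 / 20 = 1250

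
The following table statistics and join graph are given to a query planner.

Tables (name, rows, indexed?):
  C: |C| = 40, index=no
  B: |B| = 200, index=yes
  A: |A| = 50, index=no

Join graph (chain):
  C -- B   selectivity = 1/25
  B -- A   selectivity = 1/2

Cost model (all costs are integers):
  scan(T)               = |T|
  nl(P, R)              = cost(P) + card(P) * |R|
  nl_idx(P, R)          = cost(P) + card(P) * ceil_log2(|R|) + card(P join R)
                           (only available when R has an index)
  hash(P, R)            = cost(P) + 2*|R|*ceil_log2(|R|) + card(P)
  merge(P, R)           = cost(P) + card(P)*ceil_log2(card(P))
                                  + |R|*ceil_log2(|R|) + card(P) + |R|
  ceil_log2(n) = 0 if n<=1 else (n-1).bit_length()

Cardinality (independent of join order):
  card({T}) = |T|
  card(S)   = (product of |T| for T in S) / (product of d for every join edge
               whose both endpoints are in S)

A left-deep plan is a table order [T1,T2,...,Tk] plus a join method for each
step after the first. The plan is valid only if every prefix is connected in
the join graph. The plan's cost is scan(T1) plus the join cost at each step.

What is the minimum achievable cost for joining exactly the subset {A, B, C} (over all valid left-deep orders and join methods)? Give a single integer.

Selinger DP over subsets of {A,B,C}:
  {C}: scan cost=40, card=40
  {B}: scan cost=200, card=200
  {A}: scan cost=50, card=50
  {BC}: card=320; try (B,nl_idx)→680, (C,hash)→880, (B,merge)→2120, (C,merge)→2280, (B,hash)→3280, (B,nl)→8040 …(+1); best=680 via (B,nl_idx)
  {AB}: card=5000; try (A,hash)→1000, (B,merge)→2200, (A,merge)→2350, (B,hash)→3300, (B,nl_idx)→5450, (B,nl)→10050 …(+1); best=1000 via (A,hash)
  {ABC}: card=8000; try (A,hash)→1600, (A,merge)→4230, (C,hash)→6480, (A,nl)→16680, (C,merge)→71280, (C,nl)→201000; best=1600 via (A,hash)

1600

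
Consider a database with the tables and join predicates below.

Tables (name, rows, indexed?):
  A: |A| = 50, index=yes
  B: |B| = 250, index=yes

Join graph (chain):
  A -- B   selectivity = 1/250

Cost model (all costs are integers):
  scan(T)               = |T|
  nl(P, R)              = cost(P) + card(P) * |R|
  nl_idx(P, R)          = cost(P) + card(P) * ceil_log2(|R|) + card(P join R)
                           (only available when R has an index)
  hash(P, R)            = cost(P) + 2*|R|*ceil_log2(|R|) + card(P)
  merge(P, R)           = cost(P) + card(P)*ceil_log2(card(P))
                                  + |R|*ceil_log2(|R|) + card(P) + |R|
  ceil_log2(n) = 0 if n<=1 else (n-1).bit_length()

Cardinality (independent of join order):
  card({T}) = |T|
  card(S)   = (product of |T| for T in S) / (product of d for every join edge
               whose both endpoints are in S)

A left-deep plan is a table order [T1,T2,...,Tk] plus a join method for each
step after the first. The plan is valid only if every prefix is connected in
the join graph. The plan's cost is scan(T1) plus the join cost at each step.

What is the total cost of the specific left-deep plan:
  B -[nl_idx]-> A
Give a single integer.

step 1: scan B: cost=250, card=250
step 2: join A via nl_idx
    card(P join A) = 250*50/(250) = 50
    cost = 250 + 250*6 + 50 = 1800

1800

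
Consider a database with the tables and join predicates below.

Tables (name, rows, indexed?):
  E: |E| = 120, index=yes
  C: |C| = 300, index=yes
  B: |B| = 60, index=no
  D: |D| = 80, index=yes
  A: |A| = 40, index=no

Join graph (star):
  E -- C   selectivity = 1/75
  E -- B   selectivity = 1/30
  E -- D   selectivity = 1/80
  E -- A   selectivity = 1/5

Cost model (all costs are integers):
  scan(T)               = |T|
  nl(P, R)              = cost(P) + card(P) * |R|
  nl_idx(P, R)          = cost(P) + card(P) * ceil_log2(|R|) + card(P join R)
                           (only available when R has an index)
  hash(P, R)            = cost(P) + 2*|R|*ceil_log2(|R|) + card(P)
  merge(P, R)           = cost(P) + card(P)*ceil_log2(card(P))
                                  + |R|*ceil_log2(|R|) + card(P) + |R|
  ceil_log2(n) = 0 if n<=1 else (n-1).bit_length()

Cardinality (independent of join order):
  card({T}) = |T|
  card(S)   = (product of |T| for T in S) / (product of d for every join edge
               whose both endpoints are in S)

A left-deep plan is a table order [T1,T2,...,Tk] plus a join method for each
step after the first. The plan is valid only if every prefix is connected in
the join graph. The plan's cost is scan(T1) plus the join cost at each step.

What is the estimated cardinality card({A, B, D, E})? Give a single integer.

1920

Tables in S: A(40), B(60), D(80), E(120)
Edges inside S: E-B(d=30), E-D(d=80), E-A(d=5)
numerator = 40 * 60 * 80 * 120 = 23040000
denominator = 30 * 80 * 5 = 12000
card(S) = 23040000 / 12000 = 1920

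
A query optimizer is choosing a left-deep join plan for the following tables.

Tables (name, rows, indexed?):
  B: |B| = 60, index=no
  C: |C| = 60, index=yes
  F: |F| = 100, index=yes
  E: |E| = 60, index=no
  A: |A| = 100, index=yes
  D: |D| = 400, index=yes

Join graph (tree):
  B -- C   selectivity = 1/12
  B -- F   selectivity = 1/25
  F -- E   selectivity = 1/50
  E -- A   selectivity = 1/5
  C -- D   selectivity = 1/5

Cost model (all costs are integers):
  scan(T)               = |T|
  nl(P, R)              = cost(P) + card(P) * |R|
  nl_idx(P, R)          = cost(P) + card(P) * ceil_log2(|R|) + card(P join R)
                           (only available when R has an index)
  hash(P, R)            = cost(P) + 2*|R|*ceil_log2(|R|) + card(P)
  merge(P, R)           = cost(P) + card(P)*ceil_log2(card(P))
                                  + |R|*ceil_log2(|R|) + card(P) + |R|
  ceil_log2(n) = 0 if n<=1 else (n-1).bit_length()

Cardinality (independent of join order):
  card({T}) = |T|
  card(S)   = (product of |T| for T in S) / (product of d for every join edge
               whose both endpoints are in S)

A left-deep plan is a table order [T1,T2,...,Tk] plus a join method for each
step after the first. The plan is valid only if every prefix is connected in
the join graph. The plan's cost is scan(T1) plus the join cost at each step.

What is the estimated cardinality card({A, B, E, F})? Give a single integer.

Tables in S: A(100), B(60), E(60), F(100)
Edges inside S: B-F(d=25), F-E(d=50), E-A(d=5)
numerator = 100 * 60 * 60 * 100 = 36000000
denominator = 25 * 50 * 5 = 6250
card(S) = 36000000 / 6250 = 5760

5760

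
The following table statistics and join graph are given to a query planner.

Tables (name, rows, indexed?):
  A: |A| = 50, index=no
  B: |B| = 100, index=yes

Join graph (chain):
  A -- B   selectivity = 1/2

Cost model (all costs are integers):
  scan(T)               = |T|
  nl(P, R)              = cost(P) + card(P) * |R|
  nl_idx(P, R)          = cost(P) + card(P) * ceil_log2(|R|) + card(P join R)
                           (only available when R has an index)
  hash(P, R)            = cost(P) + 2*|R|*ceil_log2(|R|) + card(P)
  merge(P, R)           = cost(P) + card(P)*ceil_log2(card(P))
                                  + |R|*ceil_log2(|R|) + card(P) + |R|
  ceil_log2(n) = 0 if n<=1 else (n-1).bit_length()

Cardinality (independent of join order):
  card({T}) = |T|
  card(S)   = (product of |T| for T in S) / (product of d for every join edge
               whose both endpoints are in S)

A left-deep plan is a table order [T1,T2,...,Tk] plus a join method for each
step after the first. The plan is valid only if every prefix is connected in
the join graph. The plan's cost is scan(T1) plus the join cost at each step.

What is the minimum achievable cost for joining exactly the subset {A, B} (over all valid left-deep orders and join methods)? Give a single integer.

800

Selinger DP over subsets of {A,B}:
  {A}: scan cost=50, card=50
  {B}: scan cost=100, card=100
  {AB}: card=2500; try (A,hash)→800, (B,merge)→1200, (A,merge)→1250, (B,hash)→1500, (B,nl_idx)→2900, (B,nl)→5050 …(+1); best=800 via (A,hash)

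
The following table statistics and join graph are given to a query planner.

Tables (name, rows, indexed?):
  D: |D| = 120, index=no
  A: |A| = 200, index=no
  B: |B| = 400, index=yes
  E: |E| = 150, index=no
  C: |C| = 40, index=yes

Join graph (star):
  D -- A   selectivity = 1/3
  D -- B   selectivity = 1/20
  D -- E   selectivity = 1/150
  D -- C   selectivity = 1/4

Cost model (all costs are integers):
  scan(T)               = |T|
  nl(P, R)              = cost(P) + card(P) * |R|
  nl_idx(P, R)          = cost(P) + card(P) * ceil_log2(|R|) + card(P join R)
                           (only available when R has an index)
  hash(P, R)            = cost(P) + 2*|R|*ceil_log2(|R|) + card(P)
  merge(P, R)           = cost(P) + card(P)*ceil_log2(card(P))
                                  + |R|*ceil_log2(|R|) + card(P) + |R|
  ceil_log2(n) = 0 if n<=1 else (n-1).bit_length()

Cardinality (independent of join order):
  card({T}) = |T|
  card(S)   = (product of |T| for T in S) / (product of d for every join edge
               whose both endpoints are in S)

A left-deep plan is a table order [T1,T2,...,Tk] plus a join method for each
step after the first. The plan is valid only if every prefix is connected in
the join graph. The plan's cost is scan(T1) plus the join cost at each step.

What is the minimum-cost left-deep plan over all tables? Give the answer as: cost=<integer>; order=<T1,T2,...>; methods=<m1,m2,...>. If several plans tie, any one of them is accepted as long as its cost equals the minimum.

cost=35540; order=E,D,B,C,A; methods=hash,nl_idx,hash,hash

Selinger DP (subsets sized 1..n):
  {D}: scan cost=120, card=120
  {A}: scan cost=200, card=200
  {B}: scan cost=400, card=400
  {E}: scan cost=150, card=150
  {C}: scan cost=40, card=40
  {AD}: card=8000; try (D,hash)→2080, (A,merge)→2880, (D,merge)→2960, (A,hash)→3440, (A,nl)→24120, (D,nl)→24200; best=2080 via (D,hash)
  {BD}: card=2400; try (D,hash)→2480, (B,nl_idx)→3600, (B,merge)→5080, (D,merge)→5360, (B,hash)→7440, (B,nl)→48120 …(+1); best=2480 via (D,hash)
  {DE}: card=120; try (D,hash)→1980, (E,merge)→2430, (D,merge)→2460, (E,hash)→2640, (E,nl)→18120, (D,nl)→18150; best=1980 via (D,hash)
  {CD}: card=1200; try (C,hash)→720, (D,merge)→1280, (C,merge)→1360, (D,hash)→1760, (C,nl_idx)→2040, (D,nl)→4840 …(+1); best=720 via (C,hash)
  {ABD}: card=160000; try (A,hash)→8080, (B,hash)→17280, (A,merge)→35480, (B,merge)→118080, (B,nl_idx)→234080, (A,nl)→482480 …(+1); best=8080 via (A,hash)
  {ADE}: card=8000; try (A,merge)→4740, (A,hash)→5300, (E,hash)→12480, (A,nl)→25980, (E,merge)→115430, (E,nl)→1202080; best=4740 via (A,merge)
  {ACD}: card=80000; try (A,hash)→5120, (C,hash)→10560, (A,merge)→16920, (C,merge)→114360, (C,nl_idx)→130080, (A,nl)→240720 …(+1); best=5120 via (A,hash)
  {BDE}: card=2400; try (B,nl_idx)→5460, (B,merge)→6940, (E,hash)→7280, (B,hash)→9300, (E,merge)→35030, (B,nl)→49980 …(+1); best=5460 via (B,nl_idx)
  {BCD}: card=24000; try (C,hash)→5360, (B,hash)→9120, (B,merge)→19120, (C,merge)→33960, (B,nl_idx)→35520, (C,nl_idx)→40880 …(+2); best=5360 via (C,hash)
  {CDE}: card=1200; try (C,hash)→2580, (C,merge)→3220, (C,nl_idx)→3900, (E,hash)→4320, (C,nl)→6780, (E,merge)→16470 …(+1); best=2580 via (C,hash)
  {ABDE}: card=160000; try (A,hash)→11060, (B,hash)→19940, (A,merge)→38460, (B,merge)→120740, (E,hash)→170480, (B,nl_idx)→236740 …(+4); best=11060 via (A,hash)
  {ABCD}: card=1600000; try (A,hash)→32560, (B,hash)→92320, (C,hash)→168560, (A,merge)→391160, (B,merge)→1449120, (B,nl_idx)→2325120 …(+5); best=32560 via (A,hash)
  {ACDE}: card=80000; try (A,hash)→6980, (C,hash)→13220, (A,merge)→18780, (E,hash)→87520, (C,merge)→117020, (C,nl_idx)→132740 …(+4); best=6980 via (A,hash)
  {BCDE}: card=24000; try (C,hash)→8340, (B,hash)→10980, (B,merge)→20980, (E,hash)→31760, (C,merge)→36940, (B,nl_idx)→37380 …(+5); best=8340 via (C,hash)
  {ABCDE}: card=1600000; try (A,hash)→35540, (B,hash)→94180, (C,hash)→171540, (A,merge)→394140, (B,merge)→1450980, (E,hash)→1634960 …(+8); best=35540 via (A,hash)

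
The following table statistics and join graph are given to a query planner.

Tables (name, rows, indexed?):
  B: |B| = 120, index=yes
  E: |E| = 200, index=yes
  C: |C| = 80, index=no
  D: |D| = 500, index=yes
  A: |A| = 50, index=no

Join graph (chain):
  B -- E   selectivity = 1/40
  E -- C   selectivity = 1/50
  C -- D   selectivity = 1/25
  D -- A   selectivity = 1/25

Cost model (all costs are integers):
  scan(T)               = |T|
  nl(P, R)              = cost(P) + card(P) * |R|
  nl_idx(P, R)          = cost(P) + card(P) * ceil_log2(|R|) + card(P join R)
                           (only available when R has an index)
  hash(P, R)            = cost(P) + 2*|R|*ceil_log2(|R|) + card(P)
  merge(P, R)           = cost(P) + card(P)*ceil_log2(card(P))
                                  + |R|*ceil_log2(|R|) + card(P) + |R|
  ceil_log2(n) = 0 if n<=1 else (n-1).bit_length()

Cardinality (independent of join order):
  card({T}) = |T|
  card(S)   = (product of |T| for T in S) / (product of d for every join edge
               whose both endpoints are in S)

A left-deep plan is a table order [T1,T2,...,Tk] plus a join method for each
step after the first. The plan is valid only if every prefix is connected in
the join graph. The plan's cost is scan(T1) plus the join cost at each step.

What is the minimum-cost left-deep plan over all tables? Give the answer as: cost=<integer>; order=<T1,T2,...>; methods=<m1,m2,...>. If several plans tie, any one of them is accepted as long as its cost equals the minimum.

Selinger DP (subsets sized 1..n):
  {B}: scan cost=120, card=120
  {E}: scan cost=200, card=200
  {C}: scan cost=80, card=80
  {D}: scan cost=500, card=500
  {A}: scan cost=50, card=50
  {BE}: card=600; try (E,nl_idx)→1680, (B,hash)→2080, (B,nl_idx)→2200, (E,merge)→2880, (B,merge)→2960, (E,hash)→3440 …(+2); best=1680 via (E,nl_idx)
  {CE}: card=320; try (E,nl_idx)→1040, (C,hash)→1520, (E,merge)→2520, (C,merge)→2640, (E,hash)→3360, (E,nl)→16080 …(+1); best=1040 via (E,nl_idx)
  {CD}: card=1600; try (C,hash)→2120, (D,nl_idx)→2400, (D,merge)→5720, (C,merge)→6140, (D,hash)→9160, (D,nl)→40080 …(+1); best=2120 via (C,hash)
  {AD}: card=1000; try (D,nl_idx)→1500, (A,hash)→1600, (D,merge)→5400, (A,merge)→5850, (D,hash)→9100, (D,nl)→25050 …(+1); best=1500 via (D,nl_idx)
  {BCE}: card=960; try (B,hash)→3040, (C,hash)→3400, (B,nl_idx)→4240, (B,merge)→5200, (C,merge)→8920, (B,nl)→39440 …(+1); best=3040 via (B,hash)
  {CDE}: card=6400; try (E,hash)→6920, (D,merge)→9240, (D,nl_idx)→10320, (D,hash)→10360, (E,nl_idx)→21320, (E,merge)→23120 …(+2); best=6920 via (E,hash)
  {ACD}: card=3200; try (C,hash)→3620, (A,hash)→4320, (C,merge)→13140, (A,merge)→21670, (C,nl)→81500, (A,nl)→82120; best=3620 via (C,hash)
  {BCDE}: card=19200; try (D,hash)→13000, (B,hash)→15000, (D,merge)→18600, (D,nl_idx)→30880, (B,nl_idx)→70920, (B,merge)→97480 …(+2); best=13000 via (D,hash)
  {ACDE}: card=12800; try (E,hash)→10020, (A,hash)→13920, (E,nl_idx)→42020, (E,merge)→47020, (A,merge)→96870, (A,nl)→326920 …(+1); best=10020 via (E,hash)
  {ABCDE}: card=38400; try (B,hash)→24500, (A,hash)→32800, (B,nl_idx)→138020, (B,merge)→202980, (A,merge)→320550, (A,nl)→973000 …(+1); best=24500 via (B,hash)

cost=24500; order=A,D,C,E,B; methods=nl_idx,hash,hash,hash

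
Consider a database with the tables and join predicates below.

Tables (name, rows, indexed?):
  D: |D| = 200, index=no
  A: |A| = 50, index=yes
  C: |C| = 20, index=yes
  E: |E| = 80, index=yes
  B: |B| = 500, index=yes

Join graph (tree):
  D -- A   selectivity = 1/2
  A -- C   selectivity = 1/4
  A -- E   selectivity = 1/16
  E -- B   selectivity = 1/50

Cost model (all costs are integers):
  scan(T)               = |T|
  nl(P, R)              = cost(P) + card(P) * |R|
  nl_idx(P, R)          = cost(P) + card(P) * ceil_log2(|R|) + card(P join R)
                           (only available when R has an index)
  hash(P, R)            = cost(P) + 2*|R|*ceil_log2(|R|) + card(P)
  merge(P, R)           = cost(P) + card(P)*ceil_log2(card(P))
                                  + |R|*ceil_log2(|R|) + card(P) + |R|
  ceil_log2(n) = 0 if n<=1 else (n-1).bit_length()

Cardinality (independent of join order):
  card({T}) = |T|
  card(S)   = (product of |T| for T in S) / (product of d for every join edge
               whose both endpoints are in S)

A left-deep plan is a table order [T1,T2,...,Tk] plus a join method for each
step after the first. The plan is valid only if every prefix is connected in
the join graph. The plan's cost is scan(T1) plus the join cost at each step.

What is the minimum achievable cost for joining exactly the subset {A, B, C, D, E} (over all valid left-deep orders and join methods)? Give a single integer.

Selinger DP over subsets of {A,B,C,D,E}:
  {D}: scan cost=200, card=200
  {A}: scan cost=50, card=50
  {C}: scan cost=20, card=20
  {E}: scan cost=80, card=80
  {B}: scan cost=500, card=500
  {AD}: card=5000; try (A,hash)→1000, (D,merge)→2200, (A,merge)→2350, (D,hash)→3300, (A,nl_idx)→6400, (D,nl)→10050 …(+1); best=1000 via (A,hash)
  {AC}: card=250; try (C,hash)→300, (A,nl_idx)→390, (A,merge)→490, (C,merge)→520, (C,nl_idx)→550, (A,hash)→640 …(+2); best=300 via (C,hash)
  {AE}: card=250; try (E,nl_idx)→650, (A,hash)→760, (A,nl_idx)→810, (E,merge)→1040, (A,merge)→1070, (E,hash)→1220 …(+2); best=650 via (E,nl_idx)
  {BE}: card=800; try (B,nl_idx)→1600, (E,hash)→2120, (E,nl_idx)→4800, (B,merge)→5720, (E,merge)→6140, (B,hash)→9160 …(+2); best=1600 via (B,nl_idx)
  {ACD}: card=25000; try (D,hash)→3750, (D,merge)→4350, (C,hash)→6200, (D,nl)→50300, (C,nl_idx)→51000, (C,merge)→71120 …(+1); best=3750 via (D,hash)
  {ADE}: card=25000; try (D,hash)→4100, (D,merge)→4700, (E,hash)→7120, (D,nl)→50650, (E,nl_idx)→61000, (E,merge)→71640 …(+1); best=4100 via (D,hash)
  {ACE}: card=1250; try (C,hash)→1100, (E,hash)→1670, (C,merge)→3020, (C,nl_idx)→3150, (E,merge)→3190, (E,nl_idx)→3300 …(+2); best=1100 via (C,hash)
  {ABE}: card=2500; try (A,hash)→3000, (B,nl_idx)→5400, (B,merge)→7900, (A,nl_idx)→8900, (B,hash)→9900, (A,merge)→10750 …(+2); best=3000 via (A,hash)
  {ACDE}: card=125000; try (D,hash)→5550, (D,merge)→17900, (C,hash)→29300, (E,hash)→29870, (D,nl)→251100, (C,nl_idx)→254100 …(+5); best=5550 via (D,hash)
  {ABDE}: card=250000; try (D,hash)→8700, (D,merge)→37300, (B,hash)→38100, (B,merge)→409100, (B,nl_idx)→479100, (D,nl)→503000 …(+1); best=8700 via (D,hash)
  {ABCE}: card=12500; try (C,hash)→5700, (B,hash)→11350, (B,merge)→21100, (B,nl_idx)→24850, (C,nl_idx)→28000, (C,merge)→35620 …(+2); best=5700 via (C,hash)
  {ABCDE}: card=1250000; try (D,hash)→21400, (B,hash)→139550, (D,merge)→195000, (C,hash)→258900, (B,merge)→2260550, (B,nl_idx)→2380550 …(+5); best=21400 via (D,hash)

21400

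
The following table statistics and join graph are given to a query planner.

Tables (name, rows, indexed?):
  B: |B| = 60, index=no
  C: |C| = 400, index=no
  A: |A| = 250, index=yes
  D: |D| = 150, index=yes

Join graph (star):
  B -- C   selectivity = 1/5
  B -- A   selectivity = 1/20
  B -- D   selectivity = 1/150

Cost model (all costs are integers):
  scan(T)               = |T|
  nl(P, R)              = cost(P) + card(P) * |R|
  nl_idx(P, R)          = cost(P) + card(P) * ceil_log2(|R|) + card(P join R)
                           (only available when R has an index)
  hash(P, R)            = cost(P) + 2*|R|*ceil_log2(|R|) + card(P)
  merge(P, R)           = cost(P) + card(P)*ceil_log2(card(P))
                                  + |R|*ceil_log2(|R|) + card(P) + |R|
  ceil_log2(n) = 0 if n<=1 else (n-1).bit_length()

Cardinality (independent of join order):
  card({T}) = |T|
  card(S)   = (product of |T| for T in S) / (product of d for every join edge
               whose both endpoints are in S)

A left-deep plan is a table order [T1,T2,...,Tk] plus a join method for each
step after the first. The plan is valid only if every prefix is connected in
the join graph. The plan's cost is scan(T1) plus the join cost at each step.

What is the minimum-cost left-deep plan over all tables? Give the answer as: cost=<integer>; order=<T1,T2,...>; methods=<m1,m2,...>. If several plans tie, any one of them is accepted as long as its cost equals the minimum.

cost=9780; order=B,D,A,C; methods=nl_idx,nl_idx,hash

Selinger DP (subsets sized 1..n):
  {B}: scan cost=60, card=60
  {C}: scan cost=400, card=400
  {A}: scan cost=250, card=250
  {D}: scan cost=150, card=150
  {BC}: card=4800; try (B,hash)→1520, (C,merge)→4480, (B,merge)→4820, (C,hash)→7320, (C,nl)→24060, (B,nl)→24400; best=1520 via (B,hash)
  {AB}: card=750; try (B,hash)→1220, (A,nl_idx)→1290, (A,merge)→2730, (B,merge)→2920, (A,hash)→4120, (A,nl)→15060 …(+1); best=1220 via (B,hash)
  {BD}: card=60; try (D,nl_idx)→600, (B,hash)→1020, (D,merge)→1830, (B,merge)→1920, (D,hash)→2520, (D,nl)→9060 …(+1); best=600 via (D,nl_idx)
  {ABC}: card=60000; try (C,hash)→9170, (A,hash)→10320, (C,merge)→13470, (A,merge)→70970, (A,nl_idx)→99920, (C,nl)→301220 …(+1); best=9170 via (C,hash)
  {BCD}: card=4800; try (C,merge)→5020, (C,hash)→7860, (D,hash)→8720, (C,nl)→24600, (D,nl_idx)→44720, (D,merge)→70070 …(+1); best=5020 via (C,merge)
  {ABD}: card=750; try (A,nl_idx)→1830, (A,merge)→3270, (D,hash)→4370, (A,hash)→4660, (D,nl_idx)→7970, (D,merge)→10820 …(+2); best=1830 via (A,nl_idx)
  {ABCD}: card=60000; try (C,hash)→9780, (A,hash)→13820, (C,merge)→14080, (D,hash)→71570, (A,merge)→74470, (A,nl_idx)→103420 …(+5); best=9780 via (C,hash)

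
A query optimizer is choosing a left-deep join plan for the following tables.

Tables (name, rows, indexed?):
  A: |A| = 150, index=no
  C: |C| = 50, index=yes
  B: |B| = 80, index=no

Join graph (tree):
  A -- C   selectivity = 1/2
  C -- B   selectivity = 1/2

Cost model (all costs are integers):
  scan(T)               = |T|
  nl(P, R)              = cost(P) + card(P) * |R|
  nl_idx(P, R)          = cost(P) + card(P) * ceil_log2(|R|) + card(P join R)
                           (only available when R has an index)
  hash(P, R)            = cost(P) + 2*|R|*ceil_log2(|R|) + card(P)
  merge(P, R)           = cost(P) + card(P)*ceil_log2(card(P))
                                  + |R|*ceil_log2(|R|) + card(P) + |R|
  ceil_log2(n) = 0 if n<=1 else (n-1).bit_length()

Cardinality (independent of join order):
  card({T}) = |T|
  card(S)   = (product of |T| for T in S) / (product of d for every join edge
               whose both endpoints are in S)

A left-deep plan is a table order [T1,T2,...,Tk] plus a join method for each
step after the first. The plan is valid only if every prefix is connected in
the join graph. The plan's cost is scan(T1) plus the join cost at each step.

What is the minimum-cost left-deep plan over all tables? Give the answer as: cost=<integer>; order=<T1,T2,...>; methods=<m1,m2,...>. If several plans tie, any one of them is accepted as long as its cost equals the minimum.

cost=5160; order=B,C,A; methods=hash,hash

Selinger DP (subsets sized 1..n):
  {A}: scan cost=150, card=150
  {C}: scan cost=50, card=50
  {B}: scan cost=80, card=80
  {AC}: card=3750; try (C,hash)→900, (A,merge)→1750, (C,merge)→1850, (A,hash)→2500, (C,nl_idx)→4800, (A,nl)→7550 …(+1); best=900 via (C,hash)
  {BC}: card=2000; try (C,hash)→760, (B,merge)→1040, (C,merge)→1070, (B,hash)→1220, (C,nl_idx)→2560, (B,nl)→4050 …(+1); best=760 via (C,hash)
  {ABC}: card=150000; try (A,hash)→5160, (B,hash)→5770, (A,merge)→26110, (B,merge)→50290, (A,nl)→300760, (B,nl)→300900; best=5160 via (A,hash)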